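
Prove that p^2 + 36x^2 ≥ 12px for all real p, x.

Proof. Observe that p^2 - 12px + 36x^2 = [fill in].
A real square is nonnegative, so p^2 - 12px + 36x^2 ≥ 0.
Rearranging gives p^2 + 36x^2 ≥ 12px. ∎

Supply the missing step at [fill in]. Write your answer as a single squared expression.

(p - 6x)^2

The leading and trailing coefficients are 1^2 and 6^2, and 12 = 2·1·6, so the trinomial is (p - 6x)^2.
Hence p^2 - 12px + 36x^2 ≥ 0.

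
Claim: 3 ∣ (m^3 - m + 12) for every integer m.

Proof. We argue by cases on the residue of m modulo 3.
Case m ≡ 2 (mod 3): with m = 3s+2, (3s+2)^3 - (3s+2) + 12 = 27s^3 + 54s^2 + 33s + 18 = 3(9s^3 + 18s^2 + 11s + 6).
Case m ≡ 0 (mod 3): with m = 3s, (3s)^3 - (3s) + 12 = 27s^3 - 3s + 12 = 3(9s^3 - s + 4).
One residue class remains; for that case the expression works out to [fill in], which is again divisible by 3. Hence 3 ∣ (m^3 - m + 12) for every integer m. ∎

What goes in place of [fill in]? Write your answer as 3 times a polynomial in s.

Only m ≡ 1 (mod 3) is unaccounted for. Put m = 3s+1:
(3s+1)^3 - (3s+1) + 12 expands to 27s^3 + 27s^2 + 6s + 12,
and factoring out 3 leaves 3(9s^3 + 9s^2 + 2s + 4).

3(9s^3 + 9s^2 + 2s + 4)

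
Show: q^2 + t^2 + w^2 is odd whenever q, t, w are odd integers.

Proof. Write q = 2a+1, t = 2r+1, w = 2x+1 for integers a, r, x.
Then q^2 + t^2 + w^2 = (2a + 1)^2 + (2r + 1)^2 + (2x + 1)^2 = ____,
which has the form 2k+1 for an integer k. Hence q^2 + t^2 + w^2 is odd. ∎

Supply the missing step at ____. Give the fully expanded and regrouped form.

Expanding: (2a + 1)^2 + (2r + 1)^2 + (2x + 1)^2 = 4a^2 + 4a + 4r^2 + 4r + 4x^2 + 4x + 3.
Every term except the constant is even, so this is 2(2a^2 + 2a + 2r^2 + 2r + 2x^2 + 2x + 1) + 1,
and 2a^2 + 2a + 2r^2 + 2r + 2x^2 + 2x + 1 ∈ ℤ gives the required form.

2(2a^2 + 2a + 2r^2 + 2r + 2x^2 + 2x + 1) + 1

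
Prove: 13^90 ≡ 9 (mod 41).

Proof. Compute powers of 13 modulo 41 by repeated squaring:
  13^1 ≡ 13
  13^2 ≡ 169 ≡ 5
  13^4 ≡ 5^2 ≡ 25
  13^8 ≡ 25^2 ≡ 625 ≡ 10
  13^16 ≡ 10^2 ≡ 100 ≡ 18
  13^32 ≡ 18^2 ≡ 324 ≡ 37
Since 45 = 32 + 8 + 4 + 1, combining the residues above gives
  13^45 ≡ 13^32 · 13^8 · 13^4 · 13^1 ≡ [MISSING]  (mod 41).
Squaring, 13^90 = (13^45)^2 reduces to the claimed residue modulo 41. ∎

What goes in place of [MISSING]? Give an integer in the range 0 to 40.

Multiply the listed residues: 37 · 10 · 25 · 13 = 370 → 9250 → 120250.
Reducing modulo 41: 120250 = 2932·41 + 38, so 13^45 ≡ 38.

38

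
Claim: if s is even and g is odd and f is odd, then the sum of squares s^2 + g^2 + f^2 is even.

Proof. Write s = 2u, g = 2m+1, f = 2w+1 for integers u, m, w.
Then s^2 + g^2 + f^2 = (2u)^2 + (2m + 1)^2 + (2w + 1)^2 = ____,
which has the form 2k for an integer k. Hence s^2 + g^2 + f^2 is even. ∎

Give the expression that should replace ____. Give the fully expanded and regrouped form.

(2u)^2 + (2m + 1)^2 + (2w + 1)^2 = 4m^2 + 4m + 4u^2 + 4w^2 + 4w + 2
= 2(2m^2 + 2m + 2u^2 + 2w^2 + 2w + 1).
Since 2m^2 + 2m + 2u^2 + 2w^2 + 2w + 1 is an integer, the sum of squares is of the form 2k for an integer k.

2(2m^2 + 2m + 2u^2 + 2w^2 + 2w + 1)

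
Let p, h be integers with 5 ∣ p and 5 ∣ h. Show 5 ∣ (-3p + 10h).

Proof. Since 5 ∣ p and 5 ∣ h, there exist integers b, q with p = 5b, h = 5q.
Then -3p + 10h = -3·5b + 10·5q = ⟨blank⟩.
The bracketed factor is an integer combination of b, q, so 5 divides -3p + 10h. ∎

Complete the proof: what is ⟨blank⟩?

5(-3b + 10q)

Each term has a factor of 5: -3·5b + 10·5q = 5·(-3b + 10q).
Since -3b + 10q is an integer, 5 ∣ (-3p + 10h).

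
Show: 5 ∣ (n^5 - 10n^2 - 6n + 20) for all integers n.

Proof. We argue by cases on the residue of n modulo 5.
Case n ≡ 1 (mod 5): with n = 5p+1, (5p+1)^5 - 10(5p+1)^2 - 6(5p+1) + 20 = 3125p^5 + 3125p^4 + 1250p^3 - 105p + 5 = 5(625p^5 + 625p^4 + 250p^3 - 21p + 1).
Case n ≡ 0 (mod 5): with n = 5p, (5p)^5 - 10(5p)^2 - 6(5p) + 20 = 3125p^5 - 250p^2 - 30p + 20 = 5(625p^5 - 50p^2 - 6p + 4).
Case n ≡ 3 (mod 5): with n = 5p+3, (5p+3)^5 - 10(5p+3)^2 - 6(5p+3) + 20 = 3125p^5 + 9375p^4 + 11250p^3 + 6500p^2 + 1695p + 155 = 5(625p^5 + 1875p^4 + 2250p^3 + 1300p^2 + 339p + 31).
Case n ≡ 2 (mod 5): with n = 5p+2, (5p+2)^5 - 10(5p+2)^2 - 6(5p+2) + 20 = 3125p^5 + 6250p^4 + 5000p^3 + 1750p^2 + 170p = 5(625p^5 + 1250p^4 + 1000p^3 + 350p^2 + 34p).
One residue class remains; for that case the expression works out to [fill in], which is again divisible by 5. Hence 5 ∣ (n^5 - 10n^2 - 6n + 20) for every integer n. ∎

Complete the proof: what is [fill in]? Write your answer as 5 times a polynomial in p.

5(625p^5 + 2500p^4 + 4000p^3 + 3150p^2 + 1194p + 172)

The residues treated are {1, 0, 3, 2}, so the missing case is n ≡ 4 (mod 5); write n = 5p+4.
Then (5p+4)^5 - 10(5p+4)^2 - 6(5p+4) + 20 = 3125p^5 + 12500p^4 + 20000p^3 + 15750p^2 + 5970p + 860 = 5(625p^5 + 2500p^4 + 4000p^3 + 3150p^2 + 1194p + 172).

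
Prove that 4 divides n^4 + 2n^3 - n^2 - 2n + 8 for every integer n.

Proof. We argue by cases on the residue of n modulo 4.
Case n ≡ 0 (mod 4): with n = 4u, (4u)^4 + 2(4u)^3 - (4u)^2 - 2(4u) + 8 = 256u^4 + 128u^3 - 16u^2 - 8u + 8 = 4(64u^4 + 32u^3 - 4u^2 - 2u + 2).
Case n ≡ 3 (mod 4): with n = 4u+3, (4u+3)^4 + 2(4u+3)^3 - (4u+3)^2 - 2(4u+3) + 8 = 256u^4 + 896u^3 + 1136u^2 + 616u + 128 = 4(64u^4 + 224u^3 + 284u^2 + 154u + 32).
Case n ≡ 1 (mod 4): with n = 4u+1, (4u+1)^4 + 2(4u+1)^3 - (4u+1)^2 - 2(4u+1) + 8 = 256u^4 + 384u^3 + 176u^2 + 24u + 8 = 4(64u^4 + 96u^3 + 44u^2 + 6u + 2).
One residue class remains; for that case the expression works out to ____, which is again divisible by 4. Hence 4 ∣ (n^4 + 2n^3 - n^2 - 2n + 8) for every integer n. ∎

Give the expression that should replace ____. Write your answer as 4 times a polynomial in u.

Only n ≡ 2 (mod 4) is unaccounted for. Put n = 4u+2:
(4u+2)^4 + 2(4u+2)^3 - (4u+2)^2 - 2(4u+2) + 8 expands to 256u^4 + 640u^3 + 560u^2 + 200u + 32,
and factoring out 4 leaves 4(64u^4 + 160u^3 + 140u^2 + 50u + 8).

4(64u^4 + 160u^3 + 140u^2 + 50u + 8)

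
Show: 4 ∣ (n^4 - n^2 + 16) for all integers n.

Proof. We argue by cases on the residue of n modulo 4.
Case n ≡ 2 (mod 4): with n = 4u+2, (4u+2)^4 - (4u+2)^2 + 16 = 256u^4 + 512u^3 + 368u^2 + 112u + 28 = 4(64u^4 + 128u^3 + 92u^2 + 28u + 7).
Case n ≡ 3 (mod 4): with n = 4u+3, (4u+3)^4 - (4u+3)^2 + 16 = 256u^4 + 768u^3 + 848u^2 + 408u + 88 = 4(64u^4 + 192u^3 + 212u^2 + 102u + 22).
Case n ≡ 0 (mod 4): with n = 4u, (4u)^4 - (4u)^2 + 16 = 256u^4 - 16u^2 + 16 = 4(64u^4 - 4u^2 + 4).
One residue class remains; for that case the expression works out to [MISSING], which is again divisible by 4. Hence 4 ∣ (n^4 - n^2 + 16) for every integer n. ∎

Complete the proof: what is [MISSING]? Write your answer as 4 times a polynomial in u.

Only n ≡ 1 (mod 4) is unaccounted for. Put n = 4u+1:
(4u+1)^4 - (4u+1)^2 + 16 expands to 256u^4 + 256u^3 + 80u^2 + 8u + 16,
and factoring out 4 leaves 4(64u^4 + 64u^3 + 20u^2 + 2u + 4).

4(64u^4 + 64u^3 + 20u^2 + 2u + 4)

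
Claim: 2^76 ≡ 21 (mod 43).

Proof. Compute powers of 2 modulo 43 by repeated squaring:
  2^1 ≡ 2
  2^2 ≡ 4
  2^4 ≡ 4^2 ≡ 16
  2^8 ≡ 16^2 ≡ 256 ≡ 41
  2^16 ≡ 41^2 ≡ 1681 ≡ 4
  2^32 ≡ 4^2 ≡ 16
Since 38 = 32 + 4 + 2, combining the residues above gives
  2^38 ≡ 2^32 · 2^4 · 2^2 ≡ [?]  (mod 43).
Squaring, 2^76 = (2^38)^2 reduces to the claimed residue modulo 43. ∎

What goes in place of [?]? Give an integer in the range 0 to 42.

35

Multiply the listed residues: 16 · 16 · 4 = 256 → 1024.
Reducing modulo 43: 1024 = 23·43 + 35, so 2^38 ≡ 35.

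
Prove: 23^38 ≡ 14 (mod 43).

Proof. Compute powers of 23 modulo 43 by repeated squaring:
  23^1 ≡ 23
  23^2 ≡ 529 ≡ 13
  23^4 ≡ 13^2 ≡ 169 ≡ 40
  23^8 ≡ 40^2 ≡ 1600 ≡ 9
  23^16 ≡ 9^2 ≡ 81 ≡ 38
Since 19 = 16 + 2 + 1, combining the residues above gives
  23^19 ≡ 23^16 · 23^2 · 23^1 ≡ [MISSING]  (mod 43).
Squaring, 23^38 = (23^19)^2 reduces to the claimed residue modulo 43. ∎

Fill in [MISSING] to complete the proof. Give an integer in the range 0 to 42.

10

23^16 · 23^2 · 23^1 ≡ 38 · 13 · 23 = 11362.
11362 mod 43 = 10, so 23^19 ≡ 10 (mod 43).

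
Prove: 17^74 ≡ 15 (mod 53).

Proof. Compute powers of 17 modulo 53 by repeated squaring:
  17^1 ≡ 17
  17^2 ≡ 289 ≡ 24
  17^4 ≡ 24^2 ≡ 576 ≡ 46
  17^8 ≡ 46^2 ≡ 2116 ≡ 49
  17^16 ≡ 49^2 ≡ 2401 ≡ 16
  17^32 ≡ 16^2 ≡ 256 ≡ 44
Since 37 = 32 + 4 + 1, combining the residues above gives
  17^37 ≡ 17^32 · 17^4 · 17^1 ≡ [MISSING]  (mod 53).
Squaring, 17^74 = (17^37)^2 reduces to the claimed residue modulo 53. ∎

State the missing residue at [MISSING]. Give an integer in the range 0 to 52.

17^32 · 17^4 · 17^1 ≡ 44 · 46 · 17 = 34408.
34408 mod 53 = 11, so 17^37 ≡ 11 (mod 53).

11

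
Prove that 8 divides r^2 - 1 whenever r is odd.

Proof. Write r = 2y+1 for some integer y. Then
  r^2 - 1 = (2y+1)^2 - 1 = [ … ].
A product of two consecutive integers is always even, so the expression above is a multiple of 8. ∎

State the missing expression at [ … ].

(2y+1)^2 - 1 = 4y^2 + 4y + 1 - 1 = 4y^2 + 4y = 4y(y+1).
Since y and y+1 are consecutive, y(y+1) is even, and 4·(even) is a multiple of 8.

4y(y + 1)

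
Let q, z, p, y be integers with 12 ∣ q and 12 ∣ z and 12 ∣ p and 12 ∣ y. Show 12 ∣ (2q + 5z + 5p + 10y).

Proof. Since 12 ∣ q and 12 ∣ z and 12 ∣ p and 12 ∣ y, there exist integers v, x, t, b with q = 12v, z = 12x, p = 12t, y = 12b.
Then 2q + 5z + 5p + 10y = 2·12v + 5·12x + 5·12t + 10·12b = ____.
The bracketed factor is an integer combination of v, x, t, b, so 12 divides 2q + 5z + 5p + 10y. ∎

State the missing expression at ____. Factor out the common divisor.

Pull the common 12 out of every term: 2·12v + 5·12x + 5·12t + 10·12b = 12(10b + 5t + 2v + 5x).
10b + 5t + 2v + 5x is an integer, which exhibits the divisibility.

12(10b + 5t + 2v + 5x)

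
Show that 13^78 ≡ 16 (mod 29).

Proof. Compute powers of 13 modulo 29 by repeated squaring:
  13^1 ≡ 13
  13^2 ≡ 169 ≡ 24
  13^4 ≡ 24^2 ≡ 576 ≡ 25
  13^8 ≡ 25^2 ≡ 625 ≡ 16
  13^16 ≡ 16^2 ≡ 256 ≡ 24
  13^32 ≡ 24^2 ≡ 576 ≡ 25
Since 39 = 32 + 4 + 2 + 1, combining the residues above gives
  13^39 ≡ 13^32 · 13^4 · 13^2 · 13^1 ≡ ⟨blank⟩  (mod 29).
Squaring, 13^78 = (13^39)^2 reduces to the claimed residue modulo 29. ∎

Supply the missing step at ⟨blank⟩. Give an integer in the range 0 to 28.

4

13^32 · 13^4 · 13^2 · 13^1 ≡ 25 · 25 · 24 · 13 = 195000.
195000 mod 29 = 4, so 13^39 ≡ 4 (mod 29).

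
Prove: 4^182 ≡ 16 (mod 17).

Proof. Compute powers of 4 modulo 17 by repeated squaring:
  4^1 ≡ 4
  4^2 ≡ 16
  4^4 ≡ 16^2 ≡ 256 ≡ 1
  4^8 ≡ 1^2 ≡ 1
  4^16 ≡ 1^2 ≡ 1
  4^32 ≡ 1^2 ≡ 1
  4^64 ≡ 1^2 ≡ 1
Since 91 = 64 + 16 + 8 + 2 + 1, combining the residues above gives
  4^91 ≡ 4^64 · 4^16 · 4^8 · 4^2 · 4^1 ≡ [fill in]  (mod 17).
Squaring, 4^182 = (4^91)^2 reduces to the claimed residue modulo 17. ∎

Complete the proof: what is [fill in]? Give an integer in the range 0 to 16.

13

4^64 · 4^16 · 4^8 · 4^2 · 4^1 ≡ 1 · 1 · 1 · 16 · 4 = 64.
64 mod 17 = 13, so 4^91 ≡ 13 (mod 17).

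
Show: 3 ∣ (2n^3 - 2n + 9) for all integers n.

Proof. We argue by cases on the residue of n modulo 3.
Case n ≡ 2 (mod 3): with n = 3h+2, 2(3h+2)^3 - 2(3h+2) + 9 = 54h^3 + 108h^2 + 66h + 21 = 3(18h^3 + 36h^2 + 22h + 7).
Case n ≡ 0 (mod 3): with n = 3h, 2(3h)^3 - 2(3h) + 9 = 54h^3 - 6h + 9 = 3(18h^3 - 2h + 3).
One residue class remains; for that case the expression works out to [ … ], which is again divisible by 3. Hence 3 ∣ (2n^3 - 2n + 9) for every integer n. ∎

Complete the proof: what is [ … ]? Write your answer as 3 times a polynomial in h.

Only n ≡ 1 (mod 3) is unaccounted for. Put n = 3h+1:
2(3h+1)^3 - 2(3h+1) + 9 expands to 54h^3 + 54h^2 + 12h + 9,
and factoring out 3 leaves 3(18h^3 + 18h^2 + 4h + 3).

3(18h^3 + 18h^2 + 4h + 3)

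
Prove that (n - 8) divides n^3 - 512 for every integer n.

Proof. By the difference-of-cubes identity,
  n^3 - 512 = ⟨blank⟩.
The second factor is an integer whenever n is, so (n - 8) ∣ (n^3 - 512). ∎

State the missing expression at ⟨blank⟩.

Polynomial division of n^3 - 512 by n - 8 leaves remainder 0 and quotient n^2 + 8n + 64.
Hence n^3 - 512 = (n - 8)(n^2 + 8n + 64).

(n - 8)(n^2 + 8n + 64)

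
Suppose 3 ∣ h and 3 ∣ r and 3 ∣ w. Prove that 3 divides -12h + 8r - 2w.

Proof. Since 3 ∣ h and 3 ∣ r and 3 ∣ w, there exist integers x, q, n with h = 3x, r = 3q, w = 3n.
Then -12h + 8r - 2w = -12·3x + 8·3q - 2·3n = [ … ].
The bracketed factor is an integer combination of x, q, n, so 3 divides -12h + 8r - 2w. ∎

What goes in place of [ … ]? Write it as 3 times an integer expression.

Each term has a factor of 3: -12·3x + 8·3q - 2·3n = 3·(-2n + 8q - 12x).
Since -2n + 8q - 12x is an integer, 3 ∣ (-12h + 8r - 2w).

3(-2n + 8q - 12x)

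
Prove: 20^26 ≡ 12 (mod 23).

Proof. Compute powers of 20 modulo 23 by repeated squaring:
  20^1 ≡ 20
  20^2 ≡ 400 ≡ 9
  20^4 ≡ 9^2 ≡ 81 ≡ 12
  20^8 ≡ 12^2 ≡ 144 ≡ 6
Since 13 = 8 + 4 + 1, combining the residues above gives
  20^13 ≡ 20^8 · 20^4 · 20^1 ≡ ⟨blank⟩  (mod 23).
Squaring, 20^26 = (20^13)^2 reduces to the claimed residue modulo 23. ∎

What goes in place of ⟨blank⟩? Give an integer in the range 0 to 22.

Multiply the listed residues: 6 · 12 · 20 = 72 → 1440.
Reducing modulo 23: 1440 = 62·23 + 14, so 20^13 ≡ 14.

14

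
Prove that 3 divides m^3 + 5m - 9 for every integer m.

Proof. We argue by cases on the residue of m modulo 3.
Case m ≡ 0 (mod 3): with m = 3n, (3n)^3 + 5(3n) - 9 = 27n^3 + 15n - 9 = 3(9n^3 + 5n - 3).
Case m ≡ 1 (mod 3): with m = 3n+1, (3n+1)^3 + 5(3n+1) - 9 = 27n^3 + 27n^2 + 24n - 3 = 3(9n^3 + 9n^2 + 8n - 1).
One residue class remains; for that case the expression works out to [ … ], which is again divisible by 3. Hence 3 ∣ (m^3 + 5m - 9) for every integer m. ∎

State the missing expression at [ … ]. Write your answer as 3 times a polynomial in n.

3(9n^3 + 18n^2 + 17n + 3)

The residues treated are {0, 1}, so the missing case is m ≡ 2 (mod 3); write m = 3n+2.
Then (3n+2)^3 + 5(3n+2) - 9 = 27n^3 + 54n^2 + 51n + 9 = 3(9n^3 + 18n^2 + 17n + 3).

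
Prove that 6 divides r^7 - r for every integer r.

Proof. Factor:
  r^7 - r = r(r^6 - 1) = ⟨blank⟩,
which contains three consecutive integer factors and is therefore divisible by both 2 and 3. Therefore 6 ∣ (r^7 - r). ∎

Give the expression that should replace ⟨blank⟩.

r^6 - 1 = (r^2 - 1)(r^4 + r^2 + 1), and r^2 - 1 = (r-1)(r+1).
So r(r^6 - 1) = (r - 1)r(r + 1)(r^4 + r^2 + 1).

(r - 1)r(r + 1)(r^4 + r^2 + 1)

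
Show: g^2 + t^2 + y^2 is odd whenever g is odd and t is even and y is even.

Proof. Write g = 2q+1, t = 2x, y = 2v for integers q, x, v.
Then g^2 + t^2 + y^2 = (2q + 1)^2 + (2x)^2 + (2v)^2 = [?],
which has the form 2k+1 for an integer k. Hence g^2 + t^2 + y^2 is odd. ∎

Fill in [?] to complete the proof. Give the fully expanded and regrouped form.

2(2q^2 + 2q + 2v^2 + 2x^2) + 1

(2q + 1)^2 + (2x)^2 + (2v)^2 = 4q^2 + 4q + 4v^2 + 4x^2 + 1
= 2(2q^2 + 2q + 2v^2 + 2x^2) + 1.
Since 2q^2 + 2q + 2v^2 + 2x^2 is an integer, the sum of squares is of the form 2k+1 for an integer k.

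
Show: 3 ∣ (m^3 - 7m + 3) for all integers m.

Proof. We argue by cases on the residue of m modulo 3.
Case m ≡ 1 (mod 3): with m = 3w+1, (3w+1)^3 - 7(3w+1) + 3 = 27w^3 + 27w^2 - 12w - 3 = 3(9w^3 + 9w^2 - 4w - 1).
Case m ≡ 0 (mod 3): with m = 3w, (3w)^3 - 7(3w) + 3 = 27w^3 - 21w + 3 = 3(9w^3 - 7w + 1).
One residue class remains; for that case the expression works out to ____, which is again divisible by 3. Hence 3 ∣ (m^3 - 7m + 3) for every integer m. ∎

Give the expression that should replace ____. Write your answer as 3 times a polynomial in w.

3(9w^3 + 18w^2 + 5w - 1)

Only m ≡ 2 (mod 3) is unaccounted for. Put m = 3w+2:
(3w+2)^3 - 7(3w+2) + 3 expands to 27w^3 + 54w^2 + 15w - 3,
and factoring out 3 leaves 3(9w^3 + 18w^2 + 5w - 1).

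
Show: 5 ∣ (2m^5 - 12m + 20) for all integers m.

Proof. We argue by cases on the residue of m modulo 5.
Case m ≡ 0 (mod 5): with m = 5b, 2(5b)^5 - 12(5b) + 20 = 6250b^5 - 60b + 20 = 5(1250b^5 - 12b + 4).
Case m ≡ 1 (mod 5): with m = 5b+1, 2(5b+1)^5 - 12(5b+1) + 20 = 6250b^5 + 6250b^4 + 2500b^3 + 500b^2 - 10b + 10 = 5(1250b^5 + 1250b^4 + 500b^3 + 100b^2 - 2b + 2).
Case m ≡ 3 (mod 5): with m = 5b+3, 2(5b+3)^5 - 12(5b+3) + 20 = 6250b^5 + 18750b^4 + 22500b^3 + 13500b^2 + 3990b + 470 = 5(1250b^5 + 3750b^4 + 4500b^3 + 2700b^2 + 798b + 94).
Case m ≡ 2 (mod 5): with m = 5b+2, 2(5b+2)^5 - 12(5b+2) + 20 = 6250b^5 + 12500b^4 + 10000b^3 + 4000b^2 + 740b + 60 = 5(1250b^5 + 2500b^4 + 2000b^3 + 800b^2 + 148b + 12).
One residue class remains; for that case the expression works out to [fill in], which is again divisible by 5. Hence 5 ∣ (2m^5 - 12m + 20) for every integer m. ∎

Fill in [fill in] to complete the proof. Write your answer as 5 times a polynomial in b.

5(1250b^5 + 5000b^4 + 8000b^3 + 6400b^2 + 2548b + 404)

The residues treated are {0, 1, 3, 2}, so the missing case is m ≡ 4 (mod 5); write m = 5b+4.
Then 2(5b+4)^5 - 12(5b+4) + 20 = 6250b^5 + 25000b^4 + 40000b^3 + 32000b^2 + 12740b + 2020 = 5(1250b^5 + 5000b^4 + 8000b^3 + 6400b^2 + 2548b + 404).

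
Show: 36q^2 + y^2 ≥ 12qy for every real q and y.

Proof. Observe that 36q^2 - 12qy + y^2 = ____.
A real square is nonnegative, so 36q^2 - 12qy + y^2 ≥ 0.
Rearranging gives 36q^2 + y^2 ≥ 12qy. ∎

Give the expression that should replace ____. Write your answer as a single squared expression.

(6q - y)^2

The leading and trailing coefficients are 6^2 and 1^2, and 12 = 2·6·1, so the trinomial is (6q - y)^2.
Hence 36q^2 - 12qy + y^2 ≥ 0.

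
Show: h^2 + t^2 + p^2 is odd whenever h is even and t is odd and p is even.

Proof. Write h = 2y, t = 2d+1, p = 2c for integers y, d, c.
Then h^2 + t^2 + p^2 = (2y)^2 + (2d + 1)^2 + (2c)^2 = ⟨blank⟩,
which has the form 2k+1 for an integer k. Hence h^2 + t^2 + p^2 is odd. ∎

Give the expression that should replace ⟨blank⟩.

(2y)^2 + (2d + 1)^2 + (2c)^2 = 4c^2 + 4d^2 + 4d + 4y^2 + 1
= 2(2c^2 + 2d^2 + 2d + 2y^2) + 1.
Since 2c^2 + 2d^2 + 2d + 2y^2 is an integer, the sum of squares is of the form 2k+1 for an integer k.

2(2c^2 + 2d^2 + 2d + 2y^2) + 1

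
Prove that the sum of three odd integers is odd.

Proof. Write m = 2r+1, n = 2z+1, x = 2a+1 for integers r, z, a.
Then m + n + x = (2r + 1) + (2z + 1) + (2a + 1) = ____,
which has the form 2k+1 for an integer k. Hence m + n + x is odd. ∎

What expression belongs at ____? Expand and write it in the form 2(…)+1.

Expanding: (2r + 1) + (2z + 1) + (2a + 1) = 2a + 2r + 2z + 3.
Every term except the constant is even, so this is 2(a + r + z + 1) + 1,
and a + r + z + 1 ∈ ℤ gives the required form.

2(a + r + z + 1) + 1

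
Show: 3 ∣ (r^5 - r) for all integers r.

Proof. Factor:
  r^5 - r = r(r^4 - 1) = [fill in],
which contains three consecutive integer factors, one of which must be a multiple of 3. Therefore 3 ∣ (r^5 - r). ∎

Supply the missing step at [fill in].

(r - 1)r(r + 1)(r^2 + 1)

r^4 - 1 = (r^2 - 1)(r^2 + 1), and r^2 - 1 = (r-1)(r+1).
So r(r^4 - 1) = (r - 1)r(r + 1)(r^2 + 1).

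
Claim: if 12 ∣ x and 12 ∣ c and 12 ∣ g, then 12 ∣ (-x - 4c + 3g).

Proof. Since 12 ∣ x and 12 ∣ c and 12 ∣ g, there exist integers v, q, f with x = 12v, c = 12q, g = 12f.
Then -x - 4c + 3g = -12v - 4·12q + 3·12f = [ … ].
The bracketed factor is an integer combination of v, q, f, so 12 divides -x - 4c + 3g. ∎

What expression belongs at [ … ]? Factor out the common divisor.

Pull the common 12 out of every term: -12v - 4·12q + 3·12f = 12(3f - 4q - v).
3f - 4q - v is an integer, which exhibits the divisibility.

12(3f - 4q - v)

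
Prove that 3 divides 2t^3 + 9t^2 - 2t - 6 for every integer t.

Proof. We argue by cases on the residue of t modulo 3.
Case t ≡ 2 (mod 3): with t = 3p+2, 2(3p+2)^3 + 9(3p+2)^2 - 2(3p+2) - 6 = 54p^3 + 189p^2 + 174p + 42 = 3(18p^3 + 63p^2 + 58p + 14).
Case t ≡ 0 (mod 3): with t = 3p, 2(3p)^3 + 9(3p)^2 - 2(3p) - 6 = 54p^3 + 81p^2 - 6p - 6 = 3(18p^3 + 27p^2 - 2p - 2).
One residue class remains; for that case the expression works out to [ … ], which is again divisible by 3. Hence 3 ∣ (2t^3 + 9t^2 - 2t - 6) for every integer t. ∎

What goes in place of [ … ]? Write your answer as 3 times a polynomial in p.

3(18p^3 + 45p^2 + 22p + 1)

Only t ≡ 1 (mod 3) is unaccounted for. Put t = 3p+1:
2(3p+1)^3 + 9(3p+1)^2 - 2(3p+1) - 6 expands to 54p^3 + 135p^2 + 66p + 3,
and factoring out 3 leaves 3(18p^3 + 45p^2 + 22p + 1).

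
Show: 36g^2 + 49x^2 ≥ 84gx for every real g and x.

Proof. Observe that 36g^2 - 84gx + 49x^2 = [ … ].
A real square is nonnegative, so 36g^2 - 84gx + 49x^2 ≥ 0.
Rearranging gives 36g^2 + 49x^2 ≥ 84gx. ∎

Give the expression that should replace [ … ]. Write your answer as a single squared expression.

(6g - 7x)^2

36g^2 - 84gx + 49x^2 is a perfect-square trinomial: the outer terms are (6g)^2 and (7x)^2, and the cross term is -2·6g·7x.
So 36g^2 - 84gx + 49x^2 = (6g - 7x)^2 ≥ 0.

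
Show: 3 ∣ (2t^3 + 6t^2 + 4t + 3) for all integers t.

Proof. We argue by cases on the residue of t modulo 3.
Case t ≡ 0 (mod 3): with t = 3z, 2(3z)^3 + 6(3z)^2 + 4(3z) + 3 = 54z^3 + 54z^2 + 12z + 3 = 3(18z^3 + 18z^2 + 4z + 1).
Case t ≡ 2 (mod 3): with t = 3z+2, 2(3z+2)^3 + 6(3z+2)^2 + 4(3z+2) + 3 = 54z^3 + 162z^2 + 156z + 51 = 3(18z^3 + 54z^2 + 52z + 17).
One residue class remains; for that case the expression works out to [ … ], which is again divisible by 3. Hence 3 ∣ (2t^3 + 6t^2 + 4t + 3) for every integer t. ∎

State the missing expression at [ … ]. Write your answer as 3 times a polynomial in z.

Only t ≡ 1 (mod 3) is unaccounted for. Put t = 3z+1:
2(3z+1)^3 + 6(3z+1)^2 + 4(3z+1) + 3 expands to 54z^3 + 108z^2 + 66z + 15,
and factoring out 3 leaves 3(18z^3 + 36z^2 + 22z + 5).

3(18z^3 + 36z^2 + 22z + 5)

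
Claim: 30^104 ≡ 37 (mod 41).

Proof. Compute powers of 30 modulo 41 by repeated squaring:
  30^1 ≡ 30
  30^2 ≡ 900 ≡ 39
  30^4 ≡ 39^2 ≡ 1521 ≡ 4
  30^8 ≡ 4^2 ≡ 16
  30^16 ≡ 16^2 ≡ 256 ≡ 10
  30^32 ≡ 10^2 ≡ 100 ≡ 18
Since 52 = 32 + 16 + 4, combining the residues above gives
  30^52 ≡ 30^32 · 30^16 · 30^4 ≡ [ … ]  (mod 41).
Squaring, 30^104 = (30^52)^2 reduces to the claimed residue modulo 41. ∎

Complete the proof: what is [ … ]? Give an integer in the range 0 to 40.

23

Multiply the listed residues: 18 · 10 · 4 = 180 → 720.
Reducing modulo 41: 720 = 17·41 + 23, so 30^52 ≡ 23.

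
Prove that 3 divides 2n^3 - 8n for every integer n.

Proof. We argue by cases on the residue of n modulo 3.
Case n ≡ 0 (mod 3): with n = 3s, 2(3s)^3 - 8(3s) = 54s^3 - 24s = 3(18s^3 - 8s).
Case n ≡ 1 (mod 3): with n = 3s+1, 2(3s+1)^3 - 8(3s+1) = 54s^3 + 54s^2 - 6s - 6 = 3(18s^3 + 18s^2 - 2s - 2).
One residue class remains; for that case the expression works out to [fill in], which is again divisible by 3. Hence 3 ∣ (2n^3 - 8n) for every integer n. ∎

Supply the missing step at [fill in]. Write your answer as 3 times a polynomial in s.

Only n ≡ 2 (mod 3) is unaccounted for. Put n = 3s+2:
2(3s+2)^3 - 8(3s+2) expands to 54s^3 + 108s^2 + 48s,
and factoring out 3 leaves 3(18s^3 + 36s^2 + 16s).

3(18s^3 + 36s^2 + 16s)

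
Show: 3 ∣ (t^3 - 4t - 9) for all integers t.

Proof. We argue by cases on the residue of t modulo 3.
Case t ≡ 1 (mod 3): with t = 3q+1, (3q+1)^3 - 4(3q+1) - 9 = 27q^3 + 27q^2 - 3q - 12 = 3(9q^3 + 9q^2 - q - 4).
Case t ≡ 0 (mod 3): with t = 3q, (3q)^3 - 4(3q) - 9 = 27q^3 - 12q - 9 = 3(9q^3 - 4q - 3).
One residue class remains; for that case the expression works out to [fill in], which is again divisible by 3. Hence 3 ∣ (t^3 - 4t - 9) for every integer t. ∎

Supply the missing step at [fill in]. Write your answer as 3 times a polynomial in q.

The residues treated are {1, 0}, so the missing case is t ≡ 2 (mod 3); write t = 3q+2.
Then (3q+2)^3 - 4(3q+2) - 9 = 27q^3 + 54q^2 + 24q - 9 = 3(9q^3 + 18q^2 + 8q - 3).

3(9q^3 + 18q^2 + 8q - 3)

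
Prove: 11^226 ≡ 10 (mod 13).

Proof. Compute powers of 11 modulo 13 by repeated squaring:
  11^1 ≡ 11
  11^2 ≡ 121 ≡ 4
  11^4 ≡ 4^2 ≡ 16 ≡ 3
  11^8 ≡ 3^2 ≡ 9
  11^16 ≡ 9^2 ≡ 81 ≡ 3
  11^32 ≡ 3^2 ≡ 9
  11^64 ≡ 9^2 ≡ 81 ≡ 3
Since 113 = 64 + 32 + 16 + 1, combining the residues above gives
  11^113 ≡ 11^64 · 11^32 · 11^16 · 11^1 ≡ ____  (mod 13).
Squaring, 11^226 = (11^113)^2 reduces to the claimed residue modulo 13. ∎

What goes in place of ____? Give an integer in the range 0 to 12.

7

Multiply the listed residues: 3 · 9 · 3 · 11 = 27 → 81 → 891.
Reducing modulo 13: 891 = 68·13 + 7, so 11^113 ≡ 7.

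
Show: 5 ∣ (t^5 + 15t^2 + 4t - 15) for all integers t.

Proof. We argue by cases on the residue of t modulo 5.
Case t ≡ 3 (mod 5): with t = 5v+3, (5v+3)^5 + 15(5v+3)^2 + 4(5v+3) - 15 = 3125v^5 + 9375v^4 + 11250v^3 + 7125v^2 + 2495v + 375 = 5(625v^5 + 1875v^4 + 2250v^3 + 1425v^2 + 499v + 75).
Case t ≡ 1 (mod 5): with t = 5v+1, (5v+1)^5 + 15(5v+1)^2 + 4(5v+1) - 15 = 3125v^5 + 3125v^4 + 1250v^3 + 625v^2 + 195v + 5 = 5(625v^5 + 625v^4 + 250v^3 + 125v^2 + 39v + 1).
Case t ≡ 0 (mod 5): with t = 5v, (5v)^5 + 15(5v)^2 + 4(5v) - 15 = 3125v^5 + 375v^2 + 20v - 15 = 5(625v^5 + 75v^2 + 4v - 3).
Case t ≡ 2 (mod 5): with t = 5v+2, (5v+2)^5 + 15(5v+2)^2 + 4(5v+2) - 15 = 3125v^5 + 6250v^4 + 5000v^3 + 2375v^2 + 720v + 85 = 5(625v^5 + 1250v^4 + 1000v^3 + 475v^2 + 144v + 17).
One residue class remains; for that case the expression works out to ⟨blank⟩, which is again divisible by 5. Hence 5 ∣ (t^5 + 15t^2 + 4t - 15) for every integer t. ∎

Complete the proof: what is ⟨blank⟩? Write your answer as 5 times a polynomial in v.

The residues treated are {3, 1, 0, 2}, so the missing case is t ≡ 4 (mod 5); write t = 5v+4.
Then (5v+4)^5 + 15(5v+4)^2 + 4(5v+4) - 15 = 3125v^5 + 12500v^4 + 20000v^3 + 16375v^2 + 7020v + 1265 = 5(625v^5 + 2500v^4 + 4000v^3 + 3275v^2 + 1404v + 253).

5(625v^5 + 2500v^4 + 4000v^3 + 3275v^2 + 1404v + 253)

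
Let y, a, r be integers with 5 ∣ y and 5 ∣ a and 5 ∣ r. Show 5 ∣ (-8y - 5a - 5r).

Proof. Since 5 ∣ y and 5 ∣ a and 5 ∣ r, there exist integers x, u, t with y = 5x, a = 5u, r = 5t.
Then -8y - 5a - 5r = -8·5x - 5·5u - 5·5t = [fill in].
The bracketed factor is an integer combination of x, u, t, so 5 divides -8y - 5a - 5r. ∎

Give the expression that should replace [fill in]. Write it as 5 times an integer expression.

5(-5t - 5u - 8x)

Pull the common 5 out of every term: -8·5x - 5·5u - 5·5t = 5(-5t - 5u - 8x).
-5t - 5u - 8x is an integer, which exhibits the divisibility.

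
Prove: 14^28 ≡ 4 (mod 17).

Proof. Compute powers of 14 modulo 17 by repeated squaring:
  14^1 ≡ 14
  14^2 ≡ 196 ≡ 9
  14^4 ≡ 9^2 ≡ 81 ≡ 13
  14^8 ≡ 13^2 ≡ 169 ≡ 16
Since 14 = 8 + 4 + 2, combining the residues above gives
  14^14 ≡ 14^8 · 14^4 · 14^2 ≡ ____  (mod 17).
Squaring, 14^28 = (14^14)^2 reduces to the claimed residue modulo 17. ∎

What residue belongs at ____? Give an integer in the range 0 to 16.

2

Multiply the listed residues: 16 · 13 · 9 = 208 → 1872.
Reducing modulo 17: 1872 = 110·17 + 2, so 14^14 ≡ 2.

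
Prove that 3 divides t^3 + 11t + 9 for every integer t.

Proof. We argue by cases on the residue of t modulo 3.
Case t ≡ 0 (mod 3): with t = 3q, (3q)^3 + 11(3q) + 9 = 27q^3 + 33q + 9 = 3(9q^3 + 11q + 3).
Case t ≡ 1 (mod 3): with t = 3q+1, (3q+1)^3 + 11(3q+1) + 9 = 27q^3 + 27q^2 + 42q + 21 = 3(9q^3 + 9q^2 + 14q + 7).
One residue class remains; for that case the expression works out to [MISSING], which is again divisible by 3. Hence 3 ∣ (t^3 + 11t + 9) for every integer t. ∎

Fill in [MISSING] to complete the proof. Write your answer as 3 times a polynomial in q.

Only t ≡ 2 (mod 3) is unaccounted for. Put t = 3q+2:
(3q+2)^3 + 11(3q+2) + 9 expands to 27q^3 + 54q^2 + 69q + 39,
and factoring out 3 leaves 3(9q^3 + 18q^2 + 23q + 13).

3(9q^3 + 18q^2 + 23q + 13)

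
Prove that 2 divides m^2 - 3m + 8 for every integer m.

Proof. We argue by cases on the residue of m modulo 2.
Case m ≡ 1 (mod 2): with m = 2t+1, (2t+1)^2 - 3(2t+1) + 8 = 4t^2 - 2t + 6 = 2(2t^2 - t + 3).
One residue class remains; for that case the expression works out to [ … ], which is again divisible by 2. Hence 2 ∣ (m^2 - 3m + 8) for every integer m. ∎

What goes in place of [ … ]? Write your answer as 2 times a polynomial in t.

2(2t^2 - 3t + 4)

The residues treated are {1}, so the missing case is m ≡ 0 (mod 2); write m = 2t.
Then (2t)^2 - 3(2t) + 8 = 4t^2 - 6t + 8 = 2(2t^2 - 3t + 4).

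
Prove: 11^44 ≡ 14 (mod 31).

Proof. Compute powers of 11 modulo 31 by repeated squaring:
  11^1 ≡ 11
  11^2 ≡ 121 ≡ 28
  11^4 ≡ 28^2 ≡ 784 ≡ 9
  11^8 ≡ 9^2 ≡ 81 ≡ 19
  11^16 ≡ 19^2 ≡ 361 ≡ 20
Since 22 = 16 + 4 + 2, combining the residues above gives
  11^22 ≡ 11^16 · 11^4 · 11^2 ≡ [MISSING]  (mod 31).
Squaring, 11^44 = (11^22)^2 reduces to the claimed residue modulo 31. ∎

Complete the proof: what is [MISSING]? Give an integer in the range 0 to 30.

Multiply the listed residues: 20 · 9 · 28 = 180 → 5040.
Reducing modulo 31: 5040 = 162·31 + 18, so 11^22 ≡ 18.

18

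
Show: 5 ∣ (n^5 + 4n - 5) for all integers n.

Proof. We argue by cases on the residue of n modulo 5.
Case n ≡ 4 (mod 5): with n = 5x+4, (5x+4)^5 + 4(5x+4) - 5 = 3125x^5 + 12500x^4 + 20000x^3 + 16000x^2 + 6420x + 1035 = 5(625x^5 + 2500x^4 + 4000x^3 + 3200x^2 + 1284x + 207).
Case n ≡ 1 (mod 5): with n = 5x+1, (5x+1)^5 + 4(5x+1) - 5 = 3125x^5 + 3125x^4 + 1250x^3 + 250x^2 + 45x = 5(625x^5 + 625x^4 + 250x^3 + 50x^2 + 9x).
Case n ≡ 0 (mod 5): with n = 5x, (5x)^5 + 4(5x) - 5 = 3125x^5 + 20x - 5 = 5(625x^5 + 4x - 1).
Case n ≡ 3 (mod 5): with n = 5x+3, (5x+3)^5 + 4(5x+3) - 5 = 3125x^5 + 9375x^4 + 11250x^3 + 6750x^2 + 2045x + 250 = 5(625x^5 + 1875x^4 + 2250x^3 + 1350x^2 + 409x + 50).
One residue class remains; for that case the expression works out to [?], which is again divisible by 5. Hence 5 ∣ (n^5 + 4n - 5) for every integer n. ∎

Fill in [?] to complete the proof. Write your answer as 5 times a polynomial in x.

Only n ≡ 2 (mod 5) is unaccounted for. Put n = 5x+2:
(5x+2)^5 + 4(5x+2) - 5 expands to 3125x^5 + 6250x^4 + 5000x^3 + 2000x^2 + 420x + 35,
and factoring out 5 leaves 5(625x^5 + 1250x^4 + 1000x^3 + 400x^2 + 84x + 7).

5(625x^5 + 1250x^4 + 1000x^3 + 400x^2 + 84x + 7)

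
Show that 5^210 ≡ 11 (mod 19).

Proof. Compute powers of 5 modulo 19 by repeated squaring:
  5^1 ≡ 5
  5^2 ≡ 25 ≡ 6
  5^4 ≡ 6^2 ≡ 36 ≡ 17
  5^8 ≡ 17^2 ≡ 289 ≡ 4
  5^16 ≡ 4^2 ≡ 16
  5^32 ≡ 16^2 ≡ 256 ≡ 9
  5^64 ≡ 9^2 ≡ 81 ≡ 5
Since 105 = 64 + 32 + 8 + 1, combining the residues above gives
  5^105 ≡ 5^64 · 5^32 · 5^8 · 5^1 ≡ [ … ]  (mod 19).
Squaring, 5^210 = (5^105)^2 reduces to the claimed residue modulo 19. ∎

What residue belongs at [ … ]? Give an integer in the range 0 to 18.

Multiply the listed residues: 5 · 9 · 4 · 5 = 45 → 180 → 900.
Reducing modulo 19: 900 = 47·19 + 7, so 5^105 ≡ 7.

7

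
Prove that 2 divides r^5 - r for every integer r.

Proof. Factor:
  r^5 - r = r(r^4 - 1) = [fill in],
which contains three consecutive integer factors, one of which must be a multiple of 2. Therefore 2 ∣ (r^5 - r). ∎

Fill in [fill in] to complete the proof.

r^4 - 1 = (r^2 - 1)(r^2 + 1), and r^2 - 1 = (r-1)(r+1).
So r(r^4 - 1) = (r - 1)r(r + 1)(r^2 + 1).

(r - 1)r(r + 1)(r^2 + 1)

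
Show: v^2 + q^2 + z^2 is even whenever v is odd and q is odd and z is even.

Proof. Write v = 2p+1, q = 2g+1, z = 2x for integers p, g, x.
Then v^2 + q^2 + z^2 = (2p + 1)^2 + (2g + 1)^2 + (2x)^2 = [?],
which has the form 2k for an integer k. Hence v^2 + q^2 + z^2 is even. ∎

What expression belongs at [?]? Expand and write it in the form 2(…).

(2p + 1)^2 + (2g + 1)^2 + (2x)^2 = 4g^2 + 4g + 4p^2 + 4p + 4x^2 + 2
= 2(2g^2 + 2g + 2p^2 + 2p + 2x^2 + 1).
Since 2g^2 + 2g + 2p^2 + 2p + 2x^2 + 1 is an integer, the sum of squares is of the form 2k for an integer k.

2(2g^2 + 2g + 2p^2 + 2p + 2x^2 + 1)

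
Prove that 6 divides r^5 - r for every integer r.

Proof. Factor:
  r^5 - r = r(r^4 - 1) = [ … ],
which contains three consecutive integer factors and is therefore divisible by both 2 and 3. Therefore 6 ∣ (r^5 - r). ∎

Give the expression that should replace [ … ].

r^4 - 1 = (r^2 - 1)(r^2 + 1), and r^2 - 1 = (r-1)(r+1).
So r(r^4 - 1) = (r - 1)r(r + 1)(r^2 + 1).

(r - 1)r(r + 1)(r^2 + 1)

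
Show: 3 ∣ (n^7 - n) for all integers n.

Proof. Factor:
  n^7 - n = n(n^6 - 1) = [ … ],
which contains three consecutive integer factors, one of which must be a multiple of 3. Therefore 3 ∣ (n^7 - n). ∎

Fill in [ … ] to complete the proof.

(n - 1)n(n + 1)(n^4 + n^2 + 1)

n^6 - 1 = (n^2 - 1)(n^4 + n^2 + 1), and n^2 - 1 = (n-1)(n+1).
So n(n^6 - 1) = (n - 1)n(n + 1)(n^4 + n^2 + 1).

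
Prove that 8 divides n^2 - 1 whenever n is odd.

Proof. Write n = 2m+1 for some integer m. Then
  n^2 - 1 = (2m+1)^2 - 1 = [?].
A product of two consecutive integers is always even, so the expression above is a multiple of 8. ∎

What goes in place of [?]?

(2m+1)^2 - 1 = 4m^2 + 4m + 1 - 1 = 4m^2 + 4m = 4m(m+1).
Since m and m+1 are consecutive, m(m+1) is even, and 4·(even) is a multiple of 8.

4m(m + 1)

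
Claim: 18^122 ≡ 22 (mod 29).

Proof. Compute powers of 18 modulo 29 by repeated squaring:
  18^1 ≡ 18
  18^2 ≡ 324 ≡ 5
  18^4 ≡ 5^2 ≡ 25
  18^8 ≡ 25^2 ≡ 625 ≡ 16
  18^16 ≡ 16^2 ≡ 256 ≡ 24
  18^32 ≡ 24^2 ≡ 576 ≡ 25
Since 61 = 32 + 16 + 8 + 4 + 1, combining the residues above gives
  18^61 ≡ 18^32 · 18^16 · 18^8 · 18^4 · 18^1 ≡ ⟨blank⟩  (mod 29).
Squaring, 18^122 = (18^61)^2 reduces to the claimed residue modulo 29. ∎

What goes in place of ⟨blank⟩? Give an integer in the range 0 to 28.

15

Multiply the listed residues: 25 · 24 · 16 · 25 · 18 = 600 → 9600 → 240000 → 4320000.
Reducing modulo 29: 4320000 = 148965·29 + 15, so 18^61 ≡ 15.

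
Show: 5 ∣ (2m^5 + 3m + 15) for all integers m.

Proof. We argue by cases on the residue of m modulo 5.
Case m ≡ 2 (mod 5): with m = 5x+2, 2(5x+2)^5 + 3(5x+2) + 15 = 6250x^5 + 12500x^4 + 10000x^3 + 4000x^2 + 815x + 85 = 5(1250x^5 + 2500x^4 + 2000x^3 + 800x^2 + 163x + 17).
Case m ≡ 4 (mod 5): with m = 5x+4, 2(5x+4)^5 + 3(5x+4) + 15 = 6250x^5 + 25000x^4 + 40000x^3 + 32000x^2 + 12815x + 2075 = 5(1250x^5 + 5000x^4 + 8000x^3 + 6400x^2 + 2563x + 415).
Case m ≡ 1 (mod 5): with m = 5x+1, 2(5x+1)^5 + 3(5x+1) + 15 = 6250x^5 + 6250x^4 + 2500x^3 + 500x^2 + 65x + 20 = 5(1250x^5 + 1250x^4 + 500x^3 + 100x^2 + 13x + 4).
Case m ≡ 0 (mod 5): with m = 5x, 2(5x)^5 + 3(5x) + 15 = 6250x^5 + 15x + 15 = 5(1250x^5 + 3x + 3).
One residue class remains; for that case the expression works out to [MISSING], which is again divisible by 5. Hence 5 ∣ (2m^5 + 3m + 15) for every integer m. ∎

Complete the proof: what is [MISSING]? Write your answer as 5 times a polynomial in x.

5(1250x^5 + 3750x^4 + 4500x^3 + 2700x^2 + 813x + 102)

The residues treated are {2, 4, 1, 0}, so the missing case is m ≡ 3 (mod 5); write m = 5x+3.
Then 2(5x+3)^5 + 3(5x+3) + 15 = 6250x^5 + 18750x^4 + 22500x^3 + 13500x^2 + 4065x + 510 = 5(1250x^5 + 3750x^4 + 4500x^3 + 2700x^2 + 813x + 102).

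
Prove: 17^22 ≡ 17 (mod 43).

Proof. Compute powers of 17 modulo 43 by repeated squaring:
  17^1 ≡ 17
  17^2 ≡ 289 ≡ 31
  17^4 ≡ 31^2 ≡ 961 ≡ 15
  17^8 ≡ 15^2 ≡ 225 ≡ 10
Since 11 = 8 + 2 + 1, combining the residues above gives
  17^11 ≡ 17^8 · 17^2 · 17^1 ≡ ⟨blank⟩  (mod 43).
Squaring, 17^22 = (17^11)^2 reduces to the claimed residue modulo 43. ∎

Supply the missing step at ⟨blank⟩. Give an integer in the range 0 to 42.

17^8 · 17^2 · 17^1 ≡ 10 · 31 · 17 = 5270.
5270 mod 43 = 24, so 17^11 ≡ 24 (mod 43).

24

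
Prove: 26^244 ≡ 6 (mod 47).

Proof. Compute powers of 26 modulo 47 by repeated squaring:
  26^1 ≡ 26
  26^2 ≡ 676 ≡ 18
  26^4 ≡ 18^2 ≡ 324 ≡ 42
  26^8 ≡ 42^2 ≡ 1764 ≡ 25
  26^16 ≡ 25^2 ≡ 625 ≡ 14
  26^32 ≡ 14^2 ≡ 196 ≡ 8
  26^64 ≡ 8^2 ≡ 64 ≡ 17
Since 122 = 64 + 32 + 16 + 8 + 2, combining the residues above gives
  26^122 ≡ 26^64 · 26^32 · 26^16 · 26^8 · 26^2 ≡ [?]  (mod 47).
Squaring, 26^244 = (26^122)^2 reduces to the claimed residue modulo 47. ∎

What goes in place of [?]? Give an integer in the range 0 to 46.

Multiply the listed residues: 17 · 8 · 14 · 25 · 18 = 136 → 1904 → 47600 → 856800.
Reducing modulo 47: 856800 = 18229·47 + 37, so 26^122 ≡ 37.

37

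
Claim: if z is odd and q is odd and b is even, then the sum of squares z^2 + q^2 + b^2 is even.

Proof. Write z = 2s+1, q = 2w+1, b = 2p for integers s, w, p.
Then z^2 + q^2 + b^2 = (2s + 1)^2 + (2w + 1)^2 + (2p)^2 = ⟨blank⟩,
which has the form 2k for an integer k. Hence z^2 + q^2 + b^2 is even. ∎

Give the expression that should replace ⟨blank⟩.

(2s + 1)^2 + (2w + 1)^2 + (2p)^2 = 4p^2 + 4s^2 + 4s + 4w^2 + 4w + 2
= 2(2p^2 + 2s^2 + 2s + 2w^2 + 2w + 1).
Since 2p^2 + 2s^2 + 2s + 2w^2 + 2w + 1 is an integer, the sum of squares is of the form 2k for an integer k.

2(2p^2 + 2s^2 + 2s + 2w^2 + 2w + 1)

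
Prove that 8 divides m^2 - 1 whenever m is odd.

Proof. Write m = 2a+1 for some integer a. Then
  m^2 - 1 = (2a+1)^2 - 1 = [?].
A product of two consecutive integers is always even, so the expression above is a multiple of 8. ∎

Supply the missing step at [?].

4a(a + 1)

(2a+1)^2 - 1 = 4a^2 + 4a + 1 - 1 = 4a^2 + 4a = 4a(a+1).
Since a and a+1 are consecutive, a(a+1) is even, and 4·(even) is a multiple of 8.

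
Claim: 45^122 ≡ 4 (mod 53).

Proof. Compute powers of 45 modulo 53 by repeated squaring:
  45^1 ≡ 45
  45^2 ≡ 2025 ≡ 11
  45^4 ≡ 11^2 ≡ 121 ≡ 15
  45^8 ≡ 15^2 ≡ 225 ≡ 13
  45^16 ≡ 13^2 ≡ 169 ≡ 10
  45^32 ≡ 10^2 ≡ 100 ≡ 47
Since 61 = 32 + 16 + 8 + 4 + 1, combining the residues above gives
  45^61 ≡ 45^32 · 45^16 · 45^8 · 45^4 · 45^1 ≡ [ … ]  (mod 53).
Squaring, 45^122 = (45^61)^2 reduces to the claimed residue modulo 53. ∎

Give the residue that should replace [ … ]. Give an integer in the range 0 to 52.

45^32 · 45^16 · 45^8 · 45^4 · 45^1 ≡ 47 · 10 · 13 · 15 · 45 = 4124250.
4124250 mod 53 = 2, so 45^61 ≡ 2 (mod 53).

2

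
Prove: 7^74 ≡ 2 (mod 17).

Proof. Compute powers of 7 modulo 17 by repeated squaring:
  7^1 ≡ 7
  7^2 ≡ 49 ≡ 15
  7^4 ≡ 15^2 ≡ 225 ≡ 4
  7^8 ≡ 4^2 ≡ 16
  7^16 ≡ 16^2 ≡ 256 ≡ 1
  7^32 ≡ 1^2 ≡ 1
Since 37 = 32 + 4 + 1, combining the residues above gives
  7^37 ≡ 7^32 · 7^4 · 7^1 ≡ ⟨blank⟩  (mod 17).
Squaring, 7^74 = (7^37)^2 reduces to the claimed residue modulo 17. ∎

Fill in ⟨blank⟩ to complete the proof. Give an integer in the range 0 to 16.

11

Multiply the listed residues: 1 · 4 · 7 = 4 → 28.
Reducing modulo 17: 28 = 1·17 + 11, so 7^37 ≡ 11.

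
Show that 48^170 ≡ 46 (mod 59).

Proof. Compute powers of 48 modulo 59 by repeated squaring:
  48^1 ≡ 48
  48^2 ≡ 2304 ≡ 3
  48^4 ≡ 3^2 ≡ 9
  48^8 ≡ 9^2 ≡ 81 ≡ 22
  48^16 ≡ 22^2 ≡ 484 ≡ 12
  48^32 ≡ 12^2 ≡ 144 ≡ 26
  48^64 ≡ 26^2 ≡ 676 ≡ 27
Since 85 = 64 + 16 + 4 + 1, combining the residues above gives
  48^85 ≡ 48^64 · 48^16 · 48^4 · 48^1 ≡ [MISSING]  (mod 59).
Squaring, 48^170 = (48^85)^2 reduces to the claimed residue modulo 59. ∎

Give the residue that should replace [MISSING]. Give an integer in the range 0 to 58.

48^64 · 48^16 · 48^4 · 48^1 ≡ 27 · 12 · 9 · 48 = 139968.
139968 mod 59 = 20, so 48^85 ≡ 20 (mod 59).

20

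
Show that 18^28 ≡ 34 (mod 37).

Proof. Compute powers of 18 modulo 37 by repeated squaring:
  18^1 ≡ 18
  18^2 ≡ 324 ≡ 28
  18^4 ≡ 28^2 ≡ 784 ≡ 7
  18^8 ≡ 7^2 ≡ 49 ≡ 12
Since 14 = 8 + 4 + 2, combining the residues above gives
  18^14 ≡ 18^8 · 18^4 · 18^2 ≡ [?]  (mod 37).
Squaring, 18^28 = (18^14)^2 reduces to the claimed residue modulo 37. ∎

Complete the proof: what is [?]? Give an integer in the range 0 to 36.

Multiply the listed residues: 12 · 7 · 28 = 84 → 2352.
Reducing modulo 37: 2352 = 63·37 + 21, so 18^14 ≡ 21.

21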